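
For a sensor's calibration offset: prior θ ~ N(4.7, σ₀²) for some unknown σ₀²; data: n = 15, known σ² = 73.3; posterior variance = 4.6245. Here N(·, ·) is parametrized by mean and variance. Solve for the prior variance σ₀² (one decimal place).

σ₀² = 86.2

For the Normal–Normal model with known σ², precisions add: τ_n = τ₀ + n/σ².
So 1/σ₀² = 1/4.6245 − 15/73.3 = 0.216240 − 0.204638 = 0.011602.
Hence σ₀² = 1/0.011602 ≈ 86.2.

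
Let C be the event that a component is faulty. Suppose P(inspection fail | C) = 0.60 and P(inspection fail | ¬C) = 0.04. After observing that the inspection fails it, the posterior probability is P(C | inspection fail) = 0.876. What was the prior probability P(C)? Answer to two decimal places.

Bayes' rule in odds form gives O(C|E) = O(C)·[P(E|C)/P(E|¬C)], hence O(C) = O(C|E)/LR.
Posterior odds = 0.876/(1−0.876) = 7.0645. LR = 0.60/0.04 = 15.0000.
Prior odds = 7.0645/15.0000 = 0.4710, so P(C) = 0.4710/(1+0.4710) ≈ 0.32.

P(C) = 0.32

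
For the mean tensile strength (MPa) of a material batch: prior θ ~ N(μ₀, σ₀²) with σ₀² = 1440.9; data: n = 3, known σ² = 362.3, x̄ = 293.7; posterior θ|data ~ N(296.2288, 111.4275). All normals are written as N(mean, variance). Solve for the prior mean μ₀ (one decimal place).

μ₀ = 326.4

With known observation variance, the Normal–Normal posterior has precision τ_n = τ₀ + n/σ² and mean μ_n = (τ₀μ₀ + (n/σ²)x̄)/τ_n.
Here τ₀ = 1/1440.9 = 0.000694 and τ_data = 3/362.3 = 0.008280, so τ_n = 0.008974.
Rearranging for μ₀: μ₀ = (μ_n·τ_n − τ_data·x̄)/τ₀ = (296.2288·0.008974 − 0.008280·293.7) / 0.000694 = 0.226521/0.000694 ≈ 326.4.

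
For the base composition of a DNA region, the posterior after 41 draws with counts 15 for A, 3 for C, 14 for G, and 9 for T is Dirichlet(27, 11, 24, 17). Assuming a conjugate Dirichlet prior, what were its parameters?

For a Dirichlet(α) prior with multinomial counts c, the posterior is Dirichlet(α + c) componentwise.
Subtract each count from the matching posterior parameter: 27−15=12, 11−3=8, 24−14=10, 17−9=8.

Dirichlet(12, 8, 10, 8)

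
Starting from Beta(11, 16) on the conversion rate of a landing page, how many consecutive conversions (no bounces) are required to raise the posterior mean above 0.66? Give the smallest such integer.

After k conversions and 0 bounces the posterior is Beta(11+k, 16), with mean (11+k)/(11+16+k).
Set (11+k)/(27+k) > 0.66 and solve: k > (0.66·27 − 11)/(1 − 0.66) = 20.059.
The smallest integer exceeding 20.059 is 21, and checking k=21: (32)/(48) = 0.6667 > 0.66.

k = 21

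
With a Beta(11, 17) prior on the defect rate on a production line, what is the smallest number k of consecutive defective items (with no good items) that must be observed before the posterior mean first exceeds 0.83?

k = 73

After k defective items and 0 good items the posterior is Beta(11+k, 17), with mean (11+k)/(11+17+k).
Set (11+k)/(28+k) > 0.83 and solve: k > (0.83·28 − 11)/(1 − 0.83) = 72.000.
The smallest integer exceeding 72.000 is 73.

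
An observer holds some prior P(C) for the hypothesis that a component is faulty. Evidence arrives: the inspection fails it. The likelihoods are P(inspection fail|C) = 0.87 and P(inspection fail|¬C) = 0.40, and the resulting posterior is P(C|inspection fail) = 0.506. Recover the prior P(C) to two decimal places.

In odds form, posterior odds = prior odds × likelihood ratio, so prior odds = posterior odds ÷ LR.
Posterior odds = 0.506/(1−0.506) = 1.0243. LR = 0.87/0.40 = 2.1750.
Prior odds = 1.0243/2.1750 = 0.4709, so P(C) = 0.4709/(1+0.4709) ≈ 0.32.

P(C) = 0.32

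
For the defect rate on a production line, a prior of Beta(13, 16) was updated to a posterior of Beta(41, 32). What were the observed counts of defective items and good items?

28 defective items and 16 good items

Under Beta–binomial conjugacy the posterior parameters are (a+s, b+f).
So s = 41 − 13 = 28 and f = 32 − 16 = 16.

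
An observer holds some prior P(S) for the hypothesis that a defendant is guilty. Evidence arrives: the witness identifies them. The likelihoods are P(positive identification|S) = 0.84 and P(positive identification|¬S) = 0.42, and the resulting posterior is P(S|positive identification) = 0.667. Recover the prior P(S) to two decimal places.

P(S) = 0.50

Bayes' rule in odds form gives O(S|E) = O(S)·[P(E|S)/P(E|¬S)], hence O(S) = O(S|E)/LR.
Posterior odds = 0.667/(1−0.667) = 2.0030. LR = 0.84/0.42 = 2.0000.
Prior odds = 2.0030/2.0000 = 1.0015, so P(S) = 1.0015/(1+1.0015) ≈ 0.50.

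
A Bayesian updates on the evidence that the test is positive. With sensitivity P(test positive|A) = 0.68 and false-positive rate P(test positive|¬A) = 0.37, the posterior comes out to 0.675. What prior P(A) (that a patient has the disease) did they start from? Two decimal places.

P(A) = 0.53

In odds form, posterior odds = prior odds × likelihood ratio, so prior odds = posterior odds ÷ LR.
Posterior odds = 0.675/(1−0.675) = 2.0769. LR = 0.68/0.37 = 1.8378.
Prior odds = 2.0769/1.8378 = 1.1301, so P(A) = 1.1301/(1+1.1301) ≈ 0.53.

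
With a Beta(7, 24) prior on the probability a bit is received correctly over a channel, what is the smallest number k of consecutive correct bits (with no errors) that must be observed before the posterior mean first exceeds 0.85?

After k correct bits and 0 errors the posterior is Beta(7+k, 24), with mean (7+k)/(7+24+k).
Set (7+k)/(31+k) > 0.85 and solve: k > (0.85·31 − 7)/(1 − 0.85) = 129.000.
The smallest integer exceeding 129.000 is 130, and checking k=130: (137)/(161) = 0.8509 > 0.85.

k = 130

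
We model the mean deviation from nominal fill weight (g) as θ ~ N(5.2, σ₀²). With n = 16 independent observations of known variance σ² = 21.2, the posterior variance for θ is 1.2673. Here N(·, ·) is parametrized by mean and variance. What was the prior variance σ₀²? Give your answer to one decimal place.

For the Normal–Normal model with known σ², precisions add: τ_n = τ₀ + n/σ².
So 1/σ₀² = 1/1.2673 − 16/21.2 = 0.789079 − 0.754717 = 0.034362.
Hence σ₀² = 1/0.034362 ≈ 29.1.

σ₀² = 29.1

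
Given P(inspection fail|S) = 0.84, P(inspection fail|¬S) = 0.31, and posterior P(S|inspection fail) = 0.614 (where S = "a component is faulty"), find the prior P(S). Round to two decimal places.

Bayes' rule in odds form gives O(S|E) = O(S)·[P(E|S)/P(E|¬S)], hence O(S) = O(S|E)/LR.
Posterior odds = 0.614/(1−0.614) = 1.5907. LR = 0.84/0.31 = 2.7097.
Prior odds = 1.5907/2.7097 = 0.5870, so P(S) = 0.5870/(1+0.5870) ≈ 0.37.

P(S) = 0.37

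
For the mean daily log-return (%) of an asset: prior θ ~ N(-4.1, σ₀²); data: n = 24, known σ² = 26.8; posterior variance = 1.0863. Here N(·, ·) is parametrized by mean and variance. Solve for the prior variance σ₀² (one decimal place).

Posterior precision equals prior precision plus data precision: 1/σ_n² = 1/σ₀² + n/σ².
So 1/σ₀² = 1/1.0863 − 24/26.8 = 0.920556 − 0.895522 = 0.025034.
Hence σ₀² = 1/0.025034 ≈ 39.9.

σ₀² = 39.9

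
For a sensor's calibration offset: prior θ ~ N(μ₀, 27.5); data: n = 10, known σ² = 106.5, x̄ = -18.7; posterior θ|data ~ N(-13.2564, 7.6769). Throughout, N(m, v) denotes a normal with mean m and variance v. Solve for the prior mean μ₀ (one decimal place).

The posterior mean is a precision-weighted average: μ_n = (τ₀μ₀ + τ_data·x̄)/(τ₀+τ_data), with τ₀=1/σ₀² and τ_data=n/σ².
Here τ₀ = 1/27.5 = 0.036364 and τ_data = 10/106.5 = 0.093897, so τ_n = 0.130261.
Rearranging for μ₀: μ₀ = (μ_n·τ_n − τ_data·x̄)/τ₀ = (-13.2564·0.130261 − 0.093897·-18.7) / 0.036364 = 0.029082/0.036364 ≈ 0.8.

μ₀ = 0.8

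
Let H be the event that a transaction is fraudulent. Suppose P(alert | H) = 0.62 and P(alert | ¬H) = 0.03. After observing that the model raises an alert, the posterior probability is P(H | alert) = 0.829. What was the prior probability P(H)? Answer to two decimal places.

P(H) = 0.19

In odds form, posterior odds = prior odds × likelihood ratio, so prior odds = posterior odds ÷ LR.
Posterior odds = 0.829/(1−0.829) = 4.8480. LR = 0.62/0.03 = 20.6667.
Prior odds = 4.8480/20.6667 = 0.2346, so P(H) = 0.2346/(1+0.2346) ≈ 0.19.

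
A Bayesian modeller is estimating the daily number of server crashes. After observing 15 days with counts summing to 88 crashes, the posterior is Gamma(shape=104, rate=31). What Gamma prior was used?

Gamma–Poisson conjugacy: posterior shape = α + Σxᵢ, posterior rate = β + n.
So α = 104 − 88 = 16 and β = 31 − 15 = 16.

Gamma(shape=16, rate=16)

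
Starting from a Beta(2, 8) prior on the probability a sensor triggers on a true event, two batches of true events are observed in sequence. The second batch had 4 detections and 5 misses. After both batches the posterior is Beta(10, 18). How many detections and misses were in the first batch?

4 detections and 5 misses

Sequential conjugate updates are equivalent to a single update on the pooled data, so total successes = posterior α − prior α and total failures = posterior β − prior β.
Total across both batches: 10−2=8 detections, 18−8=10 misses.
Subtract the second batch: 8−4=4 detections and 10−5=5 misses.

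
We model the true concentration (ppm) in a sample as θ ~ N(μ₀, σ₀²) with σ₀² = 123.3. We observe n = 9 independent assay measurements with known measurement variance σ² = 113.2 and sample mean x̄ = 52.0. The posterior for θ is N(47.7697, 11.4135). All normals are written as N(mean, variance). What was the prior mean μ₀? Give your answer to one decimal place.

μ₀ = 6.3

The posterior mean is a precision-weighted average: μ_n = (τ₀μ₀ + τ_data·x̄)/(τ₀+τ_data), with τ₀=1/σ₀² and τ_data=n/σ².
Here τ₀ = 1/123.3 = 0.008110 and τ_data = 9/113.2 = 0.079505, so τ_n = 0.087615.
Rearranging for μ₀: μ₀ = (μ_n·τ_n − τ_data·x̄)/τ₀ = (47.7697·0.087615 − 0.079505·52.0) / 0.008110 = 0.051082/0.008110 ≈ 6.3.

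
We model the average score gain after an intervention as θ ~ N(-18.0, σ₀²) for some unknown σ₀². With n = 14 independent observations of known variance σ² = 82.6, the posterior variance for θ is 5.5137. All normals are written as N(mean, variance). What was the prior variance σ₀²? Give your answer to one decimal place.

For the Normal–Normal model with known σ², precisions add: τ_n = τ₀ + n/σ².
So 1/σ₀² = 1/5.5137 − 14/82.6 = 0.181366 − 0.169492 = 0.011874.
Hence σ₀² = 1/0.011874 ≈ 84.2.

σ₀² = 84.2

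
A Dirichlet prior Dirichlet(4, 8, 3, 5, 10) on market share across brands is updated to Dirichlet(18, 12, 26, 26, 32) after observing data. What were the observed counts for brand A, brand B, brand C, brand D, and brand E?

For a Dirichlet(α) prior with multinomial counts c, the posterior is Dirichlet(α + c) componentwise.
Counts are posterior − prior componentwise: 18−4=14, 12−8=4, 26−3=23, 26−5=21, 32−10=22.

counts (14, 4, 23, 21, 22)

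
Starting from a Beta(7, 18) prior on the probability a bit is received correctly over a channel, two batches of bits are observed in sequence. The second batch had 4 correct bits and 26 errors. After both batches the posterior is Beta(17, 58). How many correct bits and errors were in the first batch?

6 correct bits and 14 errors

Because Beta–binomial updating is additive in the counts, the combined data contributed (α_post−α_prior, β_post−β_prior) successes and failures.
Total across both batches: 17−7=10 correct bits, 58−18=40 errors.
Subtract the second batch: 10−4=6 correct bits and 40−26=14 errors.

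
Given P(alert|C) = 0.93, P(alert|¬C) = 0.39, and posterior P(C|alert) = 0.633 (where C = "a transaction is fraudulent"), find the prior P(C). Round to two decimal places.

Bayes' rule in odds form gives O(C|E) = O(C)·[P(E|C)/P(E|¬C)], hence O(C) = O(C|E)/LR.
Posterior odds = 0.633/(1−0.633) = 1.7248. LR = 0.93/0.39 = 2.3846.
Prior odds = 1.7248/2.3846 = 0.7233, so P(C) = 0.7233/(1+0.7233) ≈ 0.42.

P(C) = 0.42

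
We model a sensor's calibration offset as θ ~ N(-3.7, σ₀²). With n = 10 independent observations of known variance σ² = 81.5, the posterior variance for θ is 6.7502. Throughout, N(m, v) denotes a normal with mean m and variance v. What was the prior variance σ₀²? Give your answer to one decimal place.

σ₀² = 39.3

Posterior precision equals prior precision plus data precision: 1/σ_n² = 1/σ₀² + n/σ².
So 1/σ₀² = 1/6.7502 − 10/81.5 = 0.148144 − 0.122699 = 0.025445.
Hence σ₀² = 1/0.025445 ≈ 39.3.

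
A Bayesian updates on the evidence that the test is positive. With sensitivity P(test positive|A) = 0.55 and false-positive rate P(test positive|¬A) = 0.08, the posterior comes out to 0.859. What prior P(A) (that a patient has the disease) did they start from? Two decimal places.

Bayes' rule in odds form gives O(A|E) = O(A)·[P(E|A)/P(E|¬A)], hence O(A) = O(A|E)/LR.
Posterior odds = 0.859/(1−0.859) = 6.0922. LR = 0.55/0.08 = 6.8750.
Prior odds = 6.0922/6.8750 = 0.8861, so P(A) = 0.8861/(1+0.8861) ≈ 0.47.

P(A) = 0.47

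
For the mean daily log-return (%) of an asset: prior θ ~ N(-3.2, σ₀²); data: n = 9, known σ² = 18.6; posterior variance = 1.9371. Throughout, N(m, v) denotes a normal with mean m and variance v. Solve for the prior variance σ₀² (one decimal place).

σ₀² = 30.9

For the Normal–Normal model with known σ², precisions add: τ_n = τ₀ + n/σ².
So 1/σ₀² = 1/1.9371 − 9/18.6 = 0.516236 − 0.483871 = 0.032365.
Hence σ₀² = 1/0.032365 ≈ 30.9.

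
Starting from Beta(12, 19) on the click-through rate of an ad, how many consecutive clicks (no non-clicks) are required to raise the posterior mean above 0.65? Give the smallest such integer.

After k clicks and 0 non-clicks the posterior is Beta(12+k, 19), with mean (12+k)/(12+19+k).
Set (12+k)/(31+k) > 0.65 and solve: k > (0.65·31 − 12)/(1 − 0.65) = 23.286.
The smallest integer exceeding 23.286 is 24, and checking k=24: (36)/(55) = 0.6545 > 0.65.

k = 24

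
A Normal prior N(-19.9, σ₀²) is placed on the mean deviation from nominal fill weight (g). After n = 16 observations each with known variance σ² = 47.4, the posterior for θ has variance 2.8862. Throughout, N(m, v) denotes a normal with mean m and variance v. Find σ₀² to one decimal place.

Posterior precision equals prior precision plus data precision: 1/σ_n² = 1/σ₀² + n/σ².
So 1/σ₀² = 1/2.8862 − 16/47.4 = 0.346476 − 0.337553 = 0.008923.
Hence σ₀² = 1/0.008923 ≈ 112.1.

σ₀² = 112.1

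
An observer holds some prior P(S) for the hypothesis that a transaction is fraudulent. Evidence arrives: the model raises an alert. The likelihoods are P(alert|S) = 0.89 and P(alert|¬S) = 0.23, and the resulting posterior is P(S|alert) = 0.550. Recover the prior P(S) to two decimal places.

P(S) = 0.24

In odds form, posterior odds = prior odds × likelihood ratio, so prior odds = posterior odds ÷ LR.
Posterior odds = 0.550/(1−0.550) = 1.2222. LR = 0.89/0.23 = 3.8696.
Prior odds = 1.2222/3.8696 = 0.3158, so P(S) = 0.3158/(1+0.3158) ≈ 0.24.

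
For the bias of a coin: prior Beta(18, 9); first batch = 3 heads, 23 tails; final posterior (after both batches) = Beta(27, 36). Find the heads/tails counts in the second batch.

Sequential conjugate updates are equivalent to a single update on the pooled data, so total successes = posterior α − prior α and total failures = posterior β − prior β.
Total across both batches: 27−18=9 heads, 36−9=27 tails.
Subtract the first batch: 9−3=6 heads and 27−23=4 tails.

6 heads and 4 tails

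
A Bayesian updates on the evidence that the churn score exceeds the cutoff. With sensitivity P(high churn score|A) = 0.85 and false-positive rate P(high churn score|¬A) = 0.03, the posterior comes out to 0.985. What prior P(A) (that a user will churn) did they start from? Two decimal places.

In odds form, posterior odds = prior odds × likelihood ratio, so prior odds = posterior odds ÷ LR.
Posterior odds = 0.985/(1−0.985) = 65.6667. LR = 0.85/0.03 = 28.3333.
Prior odds = 65.6667/28.3333 = 2.3177, so P(A) = 2.3177/(1+2.3177) ≈ 0.70.

P(A) = 0.70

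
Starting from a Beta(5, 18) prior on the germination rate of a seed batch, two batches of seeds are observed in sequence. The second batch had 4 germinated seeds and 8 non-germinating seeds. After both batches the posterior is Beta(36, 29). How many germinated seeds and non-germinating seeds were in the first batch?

27 germinated seeds and 3 non-germinating seeds

Sequential conjugate updates are equivalent to a single update on the pooled data, so total successes = posterior α − prior α and total failures = posterior β − prior β.
Total across both batches: 36−5=31 germinated seeds, 29−18=11 non-germinating seeds.
Subtract the second batch: 31−4=27 germinated seeds and 11−8=3 non-germinating seeds.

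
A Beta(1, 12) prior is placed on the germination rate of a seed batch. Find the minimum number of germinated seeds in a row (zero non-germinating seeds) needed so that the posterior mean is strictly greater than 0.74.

After k germinated seeds and 0 non-germinating seeds the posterior is Beta(1+k, 12), with mean (1+k)/(1+12+k).
Set (1+k)/(13+k) > 0.74 and solve: k > (0.74·13 − 1)/(1 − 0.74) = 33.154.
The smallest integer exceeding 33.154 is 34, and checking k=34: (35)/(47) = 0.7447 > 0.74.

k = 34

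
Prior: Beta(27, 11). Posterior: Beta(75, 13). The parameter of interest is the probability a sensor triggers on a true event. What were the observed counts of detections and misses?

48 detections and 2 misses

Under Beta–binomial conjugacy the posterior parameters are (α+s, β+f).
Match parameters: s=75−27=48, f=13−11=2.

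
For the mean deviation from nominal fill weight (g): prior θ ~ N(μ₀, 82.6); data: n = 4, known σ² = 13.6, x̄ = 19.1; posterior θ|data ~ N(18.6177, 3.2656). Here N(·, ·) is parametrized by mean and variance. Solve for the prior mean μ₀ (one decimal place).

μ₀ = 6.9

The posterior mean is a precision-weighted average: μ_n = (τ₀μ₀ + τ_data·x̄)/(τ₀+τ_data), with τ₀=1/σ₀² and τ_data=n/σ².
Here τ₀ = 1/82.6 = 0.012107 and τ_data = 4/13.6 = 0.294118, so τ_n = 0.306225.
Rearranging for μ₀: μ₀ = (μ_n·τ_n − τ_data·x̄)/τ₀ = (18.6177·0.306225 − 0.294118·19.1) / 0.012107 = 0.083551/0.012107 ≈ 6.9.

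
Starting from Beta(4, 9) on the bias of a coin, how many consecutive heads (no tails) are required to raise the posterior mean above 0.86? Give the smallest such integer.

k = 52

After k heads and 0 tails the posterior is Beta(4+k, 9), with mean (4+k)/(4+9+k).
Set (4+k)/(13+k) > 0.86 and solve: k > (0.86·13 − 4)/(1 − 0.86) = 51.286.
The smallest integer exceeding 51.286 is 52, and checking k=52: (56)/(65) = 0.8615 > 0.86.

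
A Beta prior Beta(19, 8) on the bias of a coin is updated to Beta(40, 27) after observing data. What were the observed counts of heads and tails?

A Beta(α, β) prior with s successes and f failures in binomial data gives a Beta(α+s, β+f) posterior.
So s = 40 − 19 = 21 and f = 27 − 8 = 19.

21 heads and 19 tails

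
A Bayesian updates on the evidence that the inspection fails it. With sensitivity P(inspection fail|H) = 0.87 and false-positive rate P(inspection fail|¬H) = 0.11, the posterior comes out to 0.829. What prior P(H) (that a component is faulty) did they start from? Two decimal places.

P(H) = 0.38

Bayes' rule in odds form gives O(H|E) = O(H)·[P(E|H)/P(E|¬H)], hence O(H) = O(H|E)/LR.
Posterior odds = 0.829/(1−0.829) = 4.8480. LR = 0.87/0.11 = 7.9091.
Prior odds = 4.8480/7.9091 = 0.6130, so P(H) = 0.6130/(1+0.6130) ≈ 0.38.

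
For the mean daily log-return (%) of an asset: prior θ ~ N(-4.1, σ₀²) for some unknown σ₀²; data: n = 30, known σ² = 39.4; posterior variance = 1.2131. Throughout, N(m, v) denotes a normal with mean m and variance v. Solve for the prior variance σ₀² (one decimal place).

σ₀² = 15.9

For the Normal–Normal model with known σ², precisions add: τ_n = τ₀ + n/σ².
So 1/σ₀² = 1/1.2131 − 30/39.4 = 0.824334 − 0.761421 = 0.062913.
Hence σ₀² = 1/0.062913 ≈ 15.9.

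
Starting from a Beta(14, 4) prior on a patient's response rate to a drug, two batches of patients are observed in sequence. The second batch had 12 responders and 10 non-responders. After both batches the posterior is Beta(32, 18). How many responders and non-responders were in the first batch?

Because Beta–binomial updating is additive in the counts, the combined data contributed (α_post−α_prior, β_post−β_prior) successes and failures.
Total across both batches: 32−14=18 responders, 18−4=14 non-responders.
Subtract the second batch: 18−12=6 responders and 14−10=4 non-responders.

6 responders and 4 non-responders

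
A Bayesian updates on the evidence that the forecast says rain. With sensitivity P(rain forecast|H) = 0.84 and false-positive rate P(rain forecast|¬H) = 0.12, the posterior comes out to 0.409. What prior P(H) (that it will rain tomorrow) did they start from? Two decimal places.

P(H) = 0.09

Bayes' rule in odds form gives O(H|E) = O(H)·[P(E|H)/P(E|¬H)], hence O(H) = O(H|E)/LR.
Posterior odds = 0.409/(1−0.409) = 0.6920. LR = 0.84/0.12 = 7.0000.
Prior odds = 0.6920/7.0000 = 0.0989, so P(H) = 0.0989/(1+0.0989) ≈ 0.09.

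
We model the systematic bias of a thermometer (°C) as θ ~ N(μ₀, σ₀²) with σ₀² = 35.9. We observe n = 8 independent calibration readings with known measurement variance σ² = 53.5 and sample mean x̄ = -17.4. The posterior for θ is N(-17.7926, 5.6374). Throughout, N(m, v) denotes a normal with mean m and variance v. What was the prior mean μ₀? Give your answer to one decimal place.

μ₀ = -19.9

With known observation variance, the Normal–Normal posterior has precision τ_n = τ₀ + n/σ² and mean μ_n = (τ₀μ₀ + (n/σ²)x̄)/τ_n.
Here τ₀ = 1/35.9 = 0.027855 and τ_data = 8/53.5 = 0.149533, so τ_n = 0.177388.
Rearranging for μ₀: μ₀ = (μ_n·τ_n − τ_data·x̄)/τ₀ = (-17.7926·0.177388 − 0.149533·-17.4) / 0.027855 = -0.554320/0.027855 ≈ -19.9.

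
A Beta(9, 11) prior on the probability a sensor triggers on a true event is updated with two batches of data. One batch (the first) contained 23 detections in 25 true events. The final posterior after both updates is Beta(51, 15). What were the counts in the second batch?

Sequential conjugate updates are equivalent to a single update on the pooled data, so total successes = posterior α − prior α and total failures = posterior β − prior β.
Total across both batches: 51−9=42 detections, 15−11=4 misses.
Subtract the first batch: 42−23=19 detections and 4−2=2 misses.

19 detections and 2 misses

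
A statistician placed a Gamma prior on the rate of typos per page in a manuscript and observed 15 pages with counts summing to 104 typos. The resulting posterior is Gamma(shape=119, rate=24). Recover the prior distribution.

Gamma(shape=15, rate=9)

Gamma–Poisson conjugacy: posterior shape = α + Σxᵢ, posterior rate = β + n.
So α = 119 − 104 = 15 and β = 24 − 15 = 9.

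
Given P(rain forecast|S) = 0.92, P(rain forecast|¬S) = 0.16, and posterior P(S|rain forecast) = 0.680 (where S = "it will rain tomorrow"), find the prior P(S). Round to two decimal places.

P(S) = 0.27

In odds form, posterior odds = prior odds × likelihood ratio, so prior odds = posterior odds ÷ LR.
Posterior odds = 0.680/(1−0.680) = 2.1250. LR = 0.92/0.16 = 5.7500.
Prior odds = 2.1250/5.7500 = 0.3696, so P(S) = 0.3696/(1+0.3696) ≈ 0.27.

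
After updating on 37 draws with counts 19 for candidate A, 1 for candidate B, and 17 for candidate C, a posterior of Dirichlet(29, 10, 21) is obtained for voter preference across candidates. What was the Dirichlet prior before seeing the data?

For a Dirichlet(α) prior with multinomial counts c, the posterior is Dirichlet(α + c) componentwise.
Subtract each count from the matching posterior parameter: 29−19=10, 10−1=9, 21−17=4.

Dirichlet(10, 9, 4)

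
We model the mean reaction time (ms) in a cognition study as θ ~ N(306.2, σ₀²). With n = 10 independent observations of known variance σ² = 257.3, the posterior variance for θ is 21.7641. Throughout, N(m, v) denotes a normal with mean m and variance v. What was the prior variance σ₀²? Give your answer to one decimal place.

σ₀² = 141.2

Posterior precision equals prior precision plus data precision: 1/σ_n² = 1/σ₀² + n/σ².
So 1/σ₀² = 1/21.7641 − 10/257.3 = 0.045947 − 0.038865 = 0.007082.
Hence σ₀² = 1/0.007082 ≈ 141.2.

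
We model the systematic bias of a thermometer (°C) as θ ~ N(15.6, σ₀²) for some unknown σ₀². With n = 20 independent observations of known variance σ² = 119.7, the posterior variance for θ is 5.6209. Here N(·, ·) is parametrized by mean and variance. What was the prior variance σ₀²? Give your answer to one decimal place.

For the Normal–Normal model with known σ², precisions add: τ_n = τ₀ + n/σ².
So 1/σ₀² = 1/5.6209 − 20/119.7 = 0.177907 − 0.167084 = 0.010823.
Hence σ₀² = 1/0.010823 ≈ 92.4.

σ₀² = 92.4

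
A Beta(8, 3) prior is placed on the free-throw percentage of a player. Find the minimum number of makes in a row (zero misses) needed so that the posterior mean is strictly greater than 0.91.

After k makes and 0 misses the posterior is Beta(8+k, 3), with mean (8+k)/(8+3+k).
Set (8+k)/(11+k) > 0.91 and solve: k > (0.91·11 − 8)/(1 − 0.91) = 22.333.
The smallest integer exceeding 22.333 is 23.

k = 23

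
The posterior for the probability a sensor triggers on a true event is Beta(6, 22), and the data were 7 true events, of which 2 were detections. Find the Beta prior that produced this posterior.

Under Beta–binomial conjugacy the posterior parameters are (α+s, β+f).
Subtract the data counts: 6−2=4, 22−5=17.

Beta(4, 17)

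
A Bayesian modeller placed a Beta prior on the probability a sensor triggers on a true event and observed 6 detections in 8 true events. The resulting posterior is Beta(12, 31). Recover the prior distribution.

Under Beta–binomial conjugacy the posterior parameters are (a+s, b+f).
Subtract the data counts: 12−6=6, 31−2=29.

Beta(6, 29)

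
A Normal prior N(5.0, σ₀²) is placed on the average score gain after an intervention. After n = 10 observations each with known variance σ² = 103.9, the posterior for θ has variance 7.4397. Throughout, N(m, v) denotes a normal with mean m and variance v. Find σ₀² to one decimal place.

σ₀² = 26.2

Posterior precision equals prior precision plus data precision: 1/σ_n² = 1/σ₀² + n/σ².
So 1/σ₀² = 1/7.4397 − 10/103.9 = 0.134414 − 0.096246 = 0.038168.
Hence σ₀² = 1/0.038168 ≈ 26.2.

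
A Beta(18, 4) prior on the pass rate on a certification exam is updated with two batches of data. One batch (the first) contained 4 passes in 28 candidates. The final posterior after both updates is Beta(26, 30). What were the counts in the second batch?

4 passes and 2 failures

Because Beta–binomial updating is additive in the counts, the combined data contributed (α_post−α_prior, β_post−β_prior) successes and failures.
Total across both batches: 26−18=8 passes, 30−4=26 failures.
Subtract the first batch: 8−4=4 passes and 26−24=2 failures.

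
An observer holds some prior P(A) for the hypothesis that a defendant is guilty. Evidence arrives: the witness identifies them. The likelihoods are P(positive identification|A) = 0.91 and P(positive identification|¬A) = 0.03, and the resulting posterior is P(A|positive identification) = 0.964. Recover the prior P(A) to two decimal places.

P(A) = 0.47

In odds form, posterior odds = prior odds × likelihood ratio, so prior odds = posterior odds ÷ LR.
Posterior odds = 0.964/(1−0.964) = 26.7778. LR = 0.91/0.03 = 30.3333.
Prior odds = 26.7778/30.3333 = 0.8828, so P(A) = 0.8828/(1+0.8828) ≈ 0.47.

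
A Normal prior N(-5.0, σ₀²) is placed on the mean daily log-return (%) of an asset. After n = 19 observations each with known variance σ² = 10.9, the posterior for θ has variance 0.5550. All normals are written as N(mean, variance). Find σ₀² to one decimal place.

σ₀² = 17.0

For the Normal–Normal model with known σ², precisions add: τ_n = τ₀ + n/σ².
So 1/σ₀² = 1/0.5550 − 19/10.9 = 1.801802 − 1.743119 = 0.058683.
Hence σ₀² = 1/0.058683 ≈ 17.0.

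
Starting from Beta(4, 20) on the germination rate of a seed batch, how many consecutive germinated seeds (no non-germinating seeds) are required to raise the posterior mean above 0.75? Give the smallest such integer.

After k germinated seeds and 0 non-germinating seeds the posterior is Beta(4+k, 20), with mean (4+k)/(4+20+k).
Set (4+k)/(24+k) > 0.75 and solve: k > (0.75·24 − 4)/(1 − 0.75) = 56.000.
The smallest integer exceeding 56.000 is 57.

k = 57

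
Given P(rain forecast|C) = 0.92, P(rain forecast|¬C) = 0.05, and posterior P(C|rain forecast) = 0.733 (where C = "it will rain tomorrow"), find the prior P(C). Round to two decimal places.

In odds form, posterior odds = prior odds × likelihood ratio, so prior odds = posterior odds ÷ LR.
Posterior odds = 0.733/(1−0.733) = 2.7453. LR = 0.92/0.05 = 18.4000.
Prior odds = 2.7453/18.4000 = 0.1492, so P(C) = 0.1492/(1+0.1492) ≈ 0.13.

P(C) = 0.13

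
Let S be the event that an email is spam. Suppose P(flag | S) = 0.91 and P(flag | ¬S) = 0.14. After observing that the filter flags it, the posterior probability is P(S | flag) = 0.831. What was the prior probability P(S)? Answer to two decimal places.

Bayes' rule in odds form gives O(S|E) = O(S)·[P(E|S)/P(E|¬S)], hence O(S) = O(S|E)/LR.
Posterior odds = 0.831/(1−0.831) = 4.9172. LR = 0.91/0.14 = 6.5000.
Prior odds = 4.9172/6.5000 = 0.7565, so P(S) = 0.7565/(1+0.7565) ≈ 0.43.

P(S) = 0.43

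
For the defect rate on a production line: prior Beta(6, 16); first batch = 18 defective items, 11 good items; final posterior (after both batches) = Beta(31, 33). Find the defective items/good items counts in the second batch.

Sequential conjugate updates are equivalent to a single update on the pooled data, so total successes = posterior α − prior α and total failures = posterior β − prior β.
Total across both batches: 31−6=25 defective items, 33−16=17 good items.
Subtract the first batch: 25−18=7 defective items and 17−11=6 good items.

7 defective items and 6 good items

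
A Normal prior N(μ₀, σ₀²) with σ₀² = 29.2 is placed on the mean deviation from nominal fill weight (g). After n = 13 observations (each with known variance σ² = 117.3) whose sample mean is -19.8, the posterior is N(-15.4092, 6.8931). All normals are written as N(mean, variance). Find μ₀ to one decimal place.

The posterior mean is a precision-weighted average: μ_n = (τ₀μ₀ + τ_data·x̄)/(τ₀+τ_data), with τ₀=1/σ₀² and τ_data=n/σ².
Here τ₀ = 1/29.2 = 0.034247 and τ_data = 13/117.3 = 0.110827, so τ_n = 0.145074.
Rearranging for μ₀: μ₀ = (μ_n·τ_n − τ_data·x̄)/τ₀ = (-15.4092·0.145074 − 0.110827·-19.8) / 0.034247 = -0.041100/0.034247 ≈ -1.2.

μ₀ = -1.2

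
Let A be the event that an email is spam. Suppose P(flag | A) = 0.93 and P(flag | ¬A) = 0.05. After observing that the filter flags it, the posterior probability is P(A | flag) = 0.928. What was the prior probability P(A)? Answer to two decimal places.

In odds form, posterior odds = prior odds × likelihood ratio, so prior odds = posterior odds ÷ LR.
Posterior odds = 0.928/(1−0.928) = 12.8889. LR = 0.93/0.05 = 18.6000.
Prior odds = 12.8889/18.6000 = 0.6930, so P(A) = 0.6930/(1+0.6930) ≈ 0.41.

P(A) = 0.41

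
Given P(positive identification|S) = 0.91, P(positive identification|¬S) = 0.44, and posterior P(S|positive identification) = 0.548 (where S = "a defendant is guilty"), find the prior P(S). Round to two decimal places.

Bayes' rule in odds form gives O(S|E) = O(S)·[P(E|S)/P(E|¬S)], hence O(S) = O(S|E)/LR.
Posterior odds = 0.548/(1−0.548) = 1.2124. LR = 0.91/0.44 = 2.0682.
Prior odds = 1.2124/2.0682 = 0.5862, so P(S) = 0.5862/(1+0.5862) ≈ 0.37.

P(S) = 0.37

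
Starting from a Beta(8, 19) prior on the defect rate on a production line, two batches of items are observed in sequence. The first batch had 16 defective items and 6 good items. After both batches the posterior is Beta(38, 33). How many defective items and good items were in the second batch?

14 defective items and 8 good items

Sequential conjugate updates are equivalent to a single update on the pooled data, so total successes = posterior α − prior α and total failures = posterior β − prior β.
Total across both batches: 38−8=30 defective items, 33−19=14 good items.
Subtract the first batch: 30−16=14 defective items and 14−6=8 good items.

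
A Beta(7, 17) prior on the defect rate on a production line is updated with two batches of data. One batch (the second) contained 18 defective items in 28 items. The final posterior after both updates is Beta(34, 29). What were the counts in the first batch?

Sequential conjugate updates are equivalent to a single update on the pooled data, so total successes = posterior α − prior α and total failures = posterior β − prior β.
Total across both batches: 34−7=27 defective items, 29−17=12 good items.
Subtract the second batch: 27−18=9 defective items and 12−10=2 good items.

9 defective items and 2 good items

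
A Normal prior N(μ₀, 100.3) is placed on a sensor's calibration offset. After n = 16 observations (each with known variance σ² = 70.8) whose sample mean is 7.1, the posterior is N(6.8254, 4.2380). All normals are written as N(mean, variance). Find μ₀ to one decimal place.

With known observation variance, the Normal–Normal posterior has precision τ_n = τ₀ + n/σ² and mean μ_n = (τ₀μ₀ + (n/σ²)x̄)/τ_n.
Here τ₀ = 1/100.3 = 0.009970 and τ_data = 16/70.8 = 0.225989, so τ_n = 0.235959.
Rearranging for μ₀: μ₀ = (μ_n·τ_n − τ_data·x̄)/τ₀ = (6.8254·0.235959 − 0.225989·7.1) / 0.009970 = 0.005993/0.009970 ≈ 0.6.

μ₀ = 0.6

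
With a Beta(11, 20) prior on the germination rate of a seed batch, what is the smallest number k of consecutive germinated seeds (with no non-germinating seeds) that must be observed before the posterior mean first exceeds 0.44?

After k germinated seeds and 0 non-germinating seeds the posterior is Beta(11+k, 20), with mean (11+k)/(11+20+k).
Set (11+k)/(31+k) > 0.44 and solve: k > (0.44·31 − 11)/(1 − 0.44) = 4.714.
The smallest integer exceeding 4.714 is 5.

k = 5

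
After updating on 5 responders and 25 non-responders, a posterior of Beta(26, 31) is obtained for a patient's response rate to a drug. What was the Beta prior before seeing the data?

Beta(21, 6)

A Beta(α, β) prior with s successes and f failures in binomial data gives a Beta(α+s, β+f) posterior.
Subtract the data counts: 26−5=21, 31−25=6.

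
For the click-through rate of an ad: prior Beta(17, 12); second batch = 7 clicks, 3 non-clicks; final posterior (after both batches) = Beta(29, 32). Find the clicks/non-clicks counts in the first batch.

5 clicks and 17 non-clicks

Sequential conjugate updates are equivalent to a single update on the pooled data, so total successes = posterior α − prior α and total failures = posterior β − prior β.
Total across both batches: 29−17=12 clicks, 32−12=20 non-clicks.
Subtract the second batch: 12−7=5 clicks and 20−3=17 non-clicks.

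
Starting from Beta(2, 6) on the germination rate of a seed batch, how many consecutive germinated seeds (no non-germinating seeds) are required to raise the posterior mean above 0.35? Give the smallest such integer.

k = 2

After k germinated seeds and 0 non-germinating seeds the posterior is Beta(2+k, 6), with mean (2+k)/(2+6+k).
Set (2+k)/(8+k) > 0.35 and solve: k > (0.35·8 − 2)/(1 − 0.35) = 1.231.
The smallest integer exceeding 1.231 is 2.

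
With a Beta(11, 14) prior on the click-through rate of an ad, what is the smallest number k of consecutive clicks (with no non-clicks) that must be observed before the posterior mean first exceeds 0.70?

After k clicks and 0 non-clicks the posterior is Beta(11+k, 14), with mean (11+k)/(11+14+k).
Set (11+k)/(25+k) > 0.70 and solve: k > (0.70·25 − 11)/(1 − 0.70) = 21.667.
The smallest integer exceeding 21.667 is 22.

k = 22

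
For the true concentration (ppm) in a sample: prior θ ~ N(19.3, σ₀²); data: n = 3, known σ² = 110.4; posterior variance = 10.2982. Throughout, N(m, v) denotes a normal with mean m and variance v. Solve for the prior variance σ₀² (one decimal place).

Posterior precision equals prior precision plus data precision: 1/σ_n² = 1/σ₀² + n/σ².
So 1/σ₀² = 1/10.2982 − 3/110.4 = 0.097104 − 0.027174 = 0.069930.
Hence σ₀² = 1/0.069930 ≈ 14.3.

σ₀² = 14.3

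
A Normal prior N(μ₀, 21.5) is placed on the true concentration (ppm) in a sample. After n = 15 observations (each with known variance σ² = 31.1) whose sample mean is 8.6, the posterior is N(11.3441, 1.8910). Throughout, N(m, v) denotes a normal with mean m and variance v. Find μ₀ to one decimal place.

μ₀ = 39.8

The posterior mean is a precision-weighted average: μ_n = (τ₀μ₀ + τ_data·x̄)/(τ₀+τ_data), with τ₀=1/σ₀² and τ_data=n/σ².
Here τ₀ = 1/21.5 = 0.046512 and τ_data = 15/31.1 = 0.482315, so τ_n = 0.528827.
Rearranging for μ₀: μ₀ = (μ_n·τ_n − τ_data·x̄)/τ₀ = (11.3441·0.528827 − 0.482315·8.6) / 0.046512 = 1.851157/0.046512 ≈ 39.8.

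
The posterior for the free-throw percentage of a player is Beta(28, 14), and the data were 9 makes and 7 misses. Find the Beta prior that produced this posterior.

Beta(19, 7)

Under Beta–binomial conjugacy the posterior parameters are (a+s, b+f).
So a = 28 − 9 = 19 and b = 14 − 7 = 7.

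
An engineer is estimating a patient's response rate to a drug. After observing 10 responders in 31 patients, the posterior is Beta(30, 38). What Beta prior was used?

Beta(20, 17)

Under Beta–binomial conjugacy the posterior parameters are (α+s, β+f).
So α = 30 − 10 = 20 and β = 38 − 21 = 17.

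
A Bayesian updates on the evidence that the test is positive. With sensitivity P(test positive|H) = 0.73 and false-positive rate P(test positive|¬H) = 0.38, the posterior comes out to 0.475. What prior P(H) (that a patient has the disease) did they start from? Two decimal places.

Bayes' rule in odds form gives O(H|E) = O(H)·[P(E|H)/P(E|¬H)], hence O(H) = O(H|E)/LR.
Posterior odds = 0.475/(1−0.475) = 0.9048. LR = 0.73/0.38 = 1.9211.
Prior odds = 0.9048/1.9211 = 0.4710, so P(H) = 0.4710/(1+0.4710) ≈ 0.32.

P(H) = 0.32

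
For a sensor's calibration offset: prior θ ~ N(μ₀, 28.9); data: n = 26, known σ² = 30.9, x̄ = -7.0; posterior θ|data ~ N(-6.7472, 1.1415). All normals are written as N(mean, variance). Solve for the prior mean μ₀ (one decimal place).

μ₀ = -0.6

The posterior mean is a precision-weighted average: μ_n = (τ₀μ₀ + τ_data·x̄)/(τ₀+τ_data), with τ₀=1/σ₀² and τ_data=n/σ².
Here τ₀ = 1/28.9 = 0.034602 and τ_data = 26/30.9 = 0.841424, so τ_n = 0.876026.
Rearranging for μ₀: μ₀ = (μ_n·τ_n − τ_data·x̄)/τ₀ = (-6.7472·0.876026 − 0.841424·-7.0) / 0.034602 = -0.020755/0.034602 ≈ -0.6.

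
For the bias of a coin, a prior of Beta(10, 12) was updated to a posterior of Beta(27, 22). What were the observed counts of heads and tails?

A Beta(a, b) prior with s successes and f failures in binomial data gives a Beta(a+s, b+f) posterior.
Match parameters: s=27−10=17, f=22−12=10.

17 heads and 10 tails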